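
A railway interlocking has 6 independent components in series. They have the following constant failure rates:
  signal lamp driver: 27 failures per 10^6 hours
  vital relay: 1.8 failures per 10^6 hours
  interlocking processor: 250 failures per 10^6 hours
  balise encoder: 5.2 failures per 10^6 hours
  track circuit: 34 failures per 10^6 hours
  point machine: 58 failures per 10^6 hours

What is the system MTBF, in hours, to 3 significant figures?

2660

Series of exponential components: λ_sys = Σ λ_i
λ_sys = 0.000027 + 0.0000018 + 0.00025 + 0.0000052 + 0.000034 + 0.000058 = 3.7600e-04 /h
MTBF = 1 / λ_sys = 2660 h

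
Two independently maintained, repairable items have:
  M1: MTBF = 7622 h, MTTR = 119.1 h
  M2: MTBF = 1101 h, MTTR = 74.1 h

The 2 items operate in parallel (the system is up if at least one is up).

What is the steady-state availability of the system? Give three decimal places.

A(M1) = MTBF/(MTBF+MTTR) = 7622/(7622+119.1) = 0.984615
A(M2) = MTBF/(MTBF+MTTR) = 1101/(1101+74.1) = 0.936942
Parallel availability: 1 − (1 − 0.984615)(1 − 0.936942) = 0.999

0.999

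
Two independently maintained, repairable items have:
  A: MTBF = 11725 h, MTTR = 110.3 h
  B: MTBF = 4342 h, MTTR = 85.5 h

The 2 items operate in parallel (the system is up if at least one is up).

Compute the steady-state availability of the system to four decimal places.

A(A) = MTBF/(MTBF+MTTR) = 11725/(11725+110.3) = 0.990680
A(B) = MTBF/(MTBF+MTTR) = 4342/(4342+85.5) = 0.980689
Parallel availability: 1 − (1 − 0.990680)(1 − 0.980689) = 0.9998

0.9998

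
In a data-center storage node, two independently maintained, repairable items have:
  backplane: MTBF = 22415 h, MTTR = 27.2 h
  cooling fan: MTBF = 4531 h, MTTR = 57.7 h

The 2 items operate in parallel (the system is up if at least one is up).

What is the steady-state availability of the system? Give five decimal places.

0.99998

A(backplane) = MTBF/(MTBF+MTTR) = 22415/(22415+27.2) = 0.998788
A(cooling fan) = MTBF/(MTBF+MTTR) = 4531/(4531+57.7) = 0.987426
Parallel availability: 1 − (1 − 0.998788)(1 − 0.987426) = 0.99998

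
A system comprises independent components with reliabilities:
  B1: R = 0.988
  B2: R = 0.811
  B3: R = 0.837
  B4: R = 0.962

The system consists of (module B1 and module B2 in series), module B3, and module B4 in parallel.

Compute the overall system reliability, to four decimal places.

0.9988

Series (B1 and B2): 0.988000 × 0.811000 = 0.801268
Parallel ([0.801268], B3, and B4): 1 − (1 − 0.801268)(1 − 0.837000)(1 − 0.962000) = 0.9988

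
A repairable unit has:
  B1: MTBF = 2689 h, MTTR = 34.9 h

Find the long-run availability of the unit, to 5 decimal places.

A(B1) = MTBF/(MTBF+MTTR) = 2689/(2689+34.9) = 0.98719

0.98719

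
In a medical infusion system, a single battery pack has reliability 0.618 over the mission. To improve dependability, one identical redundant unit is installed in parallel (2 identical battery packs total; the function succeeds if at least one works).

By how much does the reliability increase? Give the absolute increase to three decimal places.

0.236

R_before = 0.618
R_after = 1 − (1 − 0.618)^2 = 0.854
ΔR = 0.854 − 0.618 = 0.236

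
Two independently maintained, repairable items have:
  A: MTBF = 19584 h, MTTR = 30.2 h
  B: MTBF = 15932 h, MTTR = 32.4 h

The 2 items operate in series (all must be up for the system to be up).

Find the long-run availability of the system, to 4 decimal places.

0.9964

A(A) = MTBF/(MTBF+MTTR) = 19584/(19584+30.2) = 0.998460
A(B) = MTBF/(MTBF+MTTR) = 15932/(15932+32.4) = 0.997970
Series availability: 0.998460 × 0.997970 = 0.9964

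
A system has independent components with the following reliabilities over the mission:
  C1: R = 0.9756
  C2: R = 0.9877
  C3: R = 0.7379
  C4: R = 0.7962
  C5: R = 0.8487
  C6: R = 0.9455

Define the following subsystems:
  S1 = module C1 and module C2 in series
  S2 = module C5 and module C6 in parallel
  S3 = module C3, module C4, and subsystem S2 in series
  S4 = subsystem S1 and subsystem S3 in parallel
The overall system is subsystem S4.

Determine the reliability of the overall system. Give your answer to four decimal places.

0.9848

Series (C1 and C2): 0.975600 × 0.987700 = 0.963600
Parallel (C5 and C6): 1 − (1 − 0.848700)(1 − 0.945500) = 0.991754
Series (C3, C4, and [0.991754]): 0.737900 × 0.796200 × 0.991754 = 0.582671
Parallel ([0.963600] and [0.582671]): 1 − (1 − 0.963600)(1 − 0.582671) = 0.9848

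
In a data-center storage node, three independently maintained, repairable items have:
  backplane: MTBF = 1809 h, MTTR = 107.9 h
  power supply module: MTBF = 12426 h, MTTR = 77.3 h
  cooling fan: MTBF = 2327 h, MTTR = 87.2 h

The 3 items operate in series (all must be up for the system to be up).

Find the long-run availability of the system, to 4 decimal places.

0.9040

A(backplane) = MTBF/(MTBF+MTTR) = 1809/(1809+107.9) = 0.943711
A(power supply module) = MTBF/(MTBF+MTTR) = 12426/(12426+77.3) = 0.993818
A(cooling fan) = MTBF/(MTBF+MTTR) = 2327/(2327+87.2) = 0.963880
Series availability: 0.943711 × 0.993818 × 0.963880 = 0.9040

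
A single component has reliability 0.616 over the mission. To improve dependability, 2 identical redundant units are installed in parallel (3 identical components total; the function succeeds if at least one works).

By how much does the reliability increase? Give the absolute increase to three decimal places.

0.327

R_before = 0.616
R_after = 1 − (1 − 0.616)^3 = 0.943
ΔR = 0.943 − 0.616 = 0.327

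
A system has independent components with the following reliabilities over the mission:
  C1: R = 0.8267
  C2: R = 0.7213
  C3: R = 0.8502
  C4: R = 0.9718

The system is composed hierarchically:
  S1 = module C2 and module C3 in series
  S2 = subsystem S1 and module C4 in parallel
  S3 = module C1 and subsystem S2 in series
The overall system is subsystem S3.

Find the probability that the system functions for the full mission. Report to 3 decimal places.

0.818

Series (C2 and C3): 0.72130 × 0.85020 = 0.61325
Parallel ([0.61325] and C4): 1 − (1 − 0.61325)(1 − 0.97180) = 0.98909
Series (C1 and [0.98909]): 0.82670 × 0.98909 = 0.818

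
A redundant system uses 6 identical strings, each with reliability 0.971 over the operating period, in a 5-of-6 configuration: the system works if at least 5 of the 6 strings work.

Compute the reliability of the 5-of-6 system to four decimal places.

0.9883

R = Σ_{i=5}^{6} C(6,i) p^i (1−p)^{6−i} with p = 0.971
C(6,5)·0.971^5·0.029^1 = 0.150192
C(6,6)·0.971^6·0.029^0 = 0.838138
Sum = 0.9883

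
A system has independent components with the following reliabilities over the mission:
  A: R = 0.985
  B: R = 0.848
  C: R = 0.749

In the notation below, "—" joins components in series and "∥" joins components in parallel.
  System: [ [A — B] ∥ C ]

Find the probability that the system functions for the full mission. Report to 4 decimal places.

Series (A and B): 0.985000 × 0.848000 = 0.835280
Parallel ([0.835280] and C): 1 − (1 − 0.835280)(1 − 0.749000) = 0.9587

0.9587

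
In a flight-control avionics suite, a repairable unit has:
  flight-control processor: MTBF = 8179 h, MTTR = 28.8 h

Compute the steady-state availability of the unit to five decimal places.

0.99649

A(flight-control processor) = MTBF/(MTBF+MTTR) = 8179/(8179+28.8) = 0.99649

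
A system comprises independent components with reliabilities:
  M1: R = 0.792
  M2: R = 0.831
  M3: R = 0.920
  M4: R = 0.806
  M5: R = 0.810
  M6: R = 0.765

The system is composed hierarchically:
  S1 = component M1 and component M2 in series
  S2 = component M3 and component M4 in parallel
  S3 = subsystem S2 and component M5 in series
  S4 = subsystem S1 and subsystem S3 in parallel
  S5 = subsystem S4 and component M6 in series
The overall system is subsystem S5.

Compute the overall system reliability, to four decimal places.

Series (M1 and M2): 0.792000 × 0.831000 = 0.658152
Parallel (M3 and M4): 1 − (1 − 0.920000)(1 − 0.806000) = 0.984480
Series ([0.984480] and M5): 0.984480 × 0.810000 = 0.797429
Parallel ([0.658152] and [0.797429]): 1 − (1 − 0.658152)(1 − 0.797429) = 0.930752
Series ([0.930752] and M6): 0.930752 × 0.765000 = 0.7120

0.7120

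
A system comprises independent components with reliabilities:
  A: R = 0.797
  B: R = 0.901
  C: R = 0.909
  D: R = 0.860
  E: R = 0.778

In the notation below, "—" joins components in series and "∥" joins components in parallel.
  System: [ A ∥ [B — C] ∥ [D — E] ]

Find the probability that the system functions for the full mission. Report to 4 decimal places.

Series (B and C): 0.901000 × 0.909000 = 0.819009
Series (D and E): 0.860000 × 0.778000 = 0.669080
Parallel (A, [0.819009], and [0.669080]): 1 − (1 − 0.797000)(1 − 0.819009)(1 − 0.669080) = 0.9878

0.9878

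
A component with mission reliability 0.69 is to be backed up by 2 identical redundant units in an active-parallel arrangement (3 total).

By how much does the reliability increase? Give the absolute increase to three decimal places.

0.280

R_before = 0.69
R_after = 1 − (1 − 0.69)^3 = 0.970
ΔR = 0.970 − 0.69 = 0.280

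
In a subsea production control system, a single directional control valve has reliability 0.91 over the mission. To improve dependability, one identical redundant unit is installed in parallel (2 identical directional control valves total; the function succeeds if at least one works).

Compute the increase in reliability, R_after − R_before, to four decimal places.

0.0819

R_before = 0.91
R_after = 1 − (1 − 0.91)^2 = 0.9919
ΔR = 0.9919 − 0.91 = 0.0819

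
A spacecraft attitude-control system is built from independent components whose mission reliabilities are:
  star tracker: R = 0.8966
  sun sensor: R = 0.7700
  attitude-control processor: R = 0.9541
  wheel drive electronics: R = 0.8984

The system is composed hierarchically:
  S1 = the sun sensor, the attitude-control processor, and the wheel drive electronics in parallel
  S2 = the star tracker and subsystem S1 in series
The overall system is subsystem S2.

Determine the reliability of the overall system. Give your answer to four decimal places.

0.8956

Parallel (sun sensor, attitude-control processor, and wheel drive electronics): 1 − (1 − 0.770000)(1 − 0.954100)(1 − 0.898400) = 0.998927
Series (star tracker and [0.998927]): 0.896600 × 0.998927 = 0.8956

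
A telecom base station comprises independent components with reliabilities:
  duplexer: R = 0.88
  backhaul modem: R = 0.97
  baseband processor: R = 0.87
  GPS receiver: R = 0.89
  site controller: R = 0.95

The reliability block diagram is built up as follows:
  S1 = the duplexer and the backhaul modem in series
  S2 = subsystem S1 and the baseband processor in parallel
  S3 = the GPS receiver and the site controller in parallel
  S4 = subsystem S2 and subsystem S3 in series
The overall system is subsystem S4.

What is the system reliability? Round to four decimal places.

0.9756

Series (duplexer and backhaul modem): 0.880000 × 0.970000 = 0.853600
Parallel ([0.853600] and baseband processor): 1 − (1 − 0.853600)(1 − 0.870000) = 0.980968
Parallel (GPS receiver and site controller): 1 − (1 − 0.890000)(1 − 0.950000) = 0.994500
Series ([0.980968] and [0.994500]): 0.980968 × 0.994500 = 0.9756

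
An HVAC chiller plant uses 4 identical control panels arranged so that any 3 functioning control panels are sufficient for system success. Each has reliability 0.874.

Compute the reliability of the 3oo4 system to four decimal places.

0.9200

R = Σ_{i=3}^{4} C(4,i) p^i (1−p)^{4−i} with p = 0.874
C(4,3)·0.874^3·0.126^1 = 0.336484
C(4,4)·0.874^4·0.126^0 = 0.583507
Sum = 0.9200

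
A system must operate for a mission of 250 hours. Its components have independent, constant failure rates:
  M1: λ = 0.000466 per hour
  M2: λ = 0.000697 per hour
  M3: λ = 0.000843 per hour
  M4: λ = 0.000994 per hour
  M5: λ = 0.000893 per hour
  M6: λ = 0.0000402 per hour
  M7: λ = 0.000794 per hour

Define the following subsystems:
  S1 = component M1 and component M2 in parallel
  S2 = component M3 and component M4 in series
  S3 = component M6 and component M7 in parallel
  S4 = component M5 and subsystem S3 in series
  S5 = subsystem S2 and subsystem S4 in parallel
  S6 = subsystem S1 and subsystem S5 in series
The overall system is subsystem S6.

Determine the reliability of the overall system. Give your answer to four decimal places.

0.9095

R(M1) = exp(−0.000466 × 250) = 0.890030
R(M2) = exp(−0.000697 × 250) = 0.840087
R(M3) = exp(−0.000843 × 250) = 0.809977
R(M4) = exp(−0.000994 × 250) = 0.779970
R(M5) = exp(−0.000893 × 250) = 0.799915
R(M6) = exp(−0.0000402 × 250) = 0.990000
R(M7) = exp(−0.000794 × 250) = 0.819960
Parallel (M1 and M2): 1 − (1 − 0.890030)(1 − 0.840087) = 0.982414
Series (M3 and M4): 0.809977 × 0.779970 = 0.631758
Parallel (M6 and M7): 1 − (1 − 0.990000)(1 − 0.819960) = 0.998200
Series (M5 and [0.998200]): 0.799915 × 0.998200 = 0.798475
Parallel ([0.631758] and [0.798475]): 1 − (1 − 0.631758)(1 − 0.798475) = 0.925790
Series ([0.982414] and [0.925790]): 0.982414 × 0.925790 = 0.9095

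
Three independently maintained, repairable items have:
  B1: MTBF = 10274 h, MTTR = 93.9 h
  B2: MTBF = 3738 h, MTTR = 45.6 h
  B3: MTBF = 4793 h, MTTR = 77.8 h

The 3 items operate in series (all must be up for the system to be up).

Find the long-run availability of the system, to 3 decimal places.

0.963

A(B1) = MTBF/(MTBF+MTTR) = 10274/(10274+93.9) = 0.990943
A(B2) = MTBF/(MTBF+MTTR) = 3738/(3738+45.6) = 0.987948
A(B3) = MTBF/(MTBF+MTTR) = 4793/(4793+77.8) = 0.984027
Series availability: 0.990943 × 0.987948 × 0.984027 = 0.963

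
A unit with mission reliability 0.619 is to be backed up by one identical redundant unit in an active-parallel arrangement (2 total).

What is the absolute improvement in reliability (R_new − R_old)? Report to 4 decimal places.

0.2358

R_before = 0.619
R_after = 1 − (1 − 0.619)^2 = 0.8548
ΔR = 0.8548 − 0.619 = 0.2358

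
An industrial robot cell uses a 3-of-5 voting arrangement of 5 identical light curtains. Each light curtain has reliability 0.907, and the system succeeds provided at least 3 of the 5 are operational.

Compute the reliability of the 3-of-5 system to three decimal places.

0.993

R = Σ_{i=3}^{5} C(5,i) p^i (1−p)^{5−i} with p = 0.907
C(5,3)·0.907^3·0.093^2 = 0.06453
C(5,4)·0.907^4·0.093^1 = 0.31469
C(5,5)·0.907^5·0.093^0 = 0.61381
Sum = 0.993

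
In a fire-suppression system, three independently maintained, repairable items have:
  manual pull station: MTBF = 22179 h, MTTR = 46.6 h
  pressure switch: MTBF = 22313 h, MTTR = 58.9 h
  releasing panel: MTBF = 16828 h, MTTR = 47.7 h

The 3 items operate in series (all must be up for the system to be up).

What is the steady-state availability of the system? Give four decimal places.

A(manual pull station) = MTBF/(MTBF+MTTR) = 22179/(22179+46.6) = 0.997903
A(pressure switch) = MTBF/(MTBF+MTTR) = 22313/(22313+58.9) = 0.997367
A(releasing panel) = MTBF/(MTBF+MTTR) = 16828/(16828+47.7) = 0.997173
Series availability: 0.997903 × 0.997367 × 0.997173 = 0.9925

0.9925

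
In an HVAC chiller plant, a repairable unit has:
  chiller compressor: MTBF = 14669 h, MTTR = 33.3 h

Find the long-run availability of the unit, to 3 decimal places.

A(chiller compressor) = MTBF/(MTBF+MTTR) = 14669/(14669+33.3) = 0.998

0.998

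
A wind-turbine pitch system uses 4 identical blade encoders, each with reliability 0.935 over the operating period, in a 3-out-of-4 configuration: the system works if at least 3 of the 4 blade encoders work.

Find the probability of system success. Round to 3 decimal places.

R = Σ_{i=3}^{4} C(4,i) p^i (1−p)^{4−i} with p = 0.935
C(4,3)·0.935^3·0.065^1 = 0.21252
C(4,4)·0.935^4·0.065^0 = 0.76427
Sum = 0.977

0.977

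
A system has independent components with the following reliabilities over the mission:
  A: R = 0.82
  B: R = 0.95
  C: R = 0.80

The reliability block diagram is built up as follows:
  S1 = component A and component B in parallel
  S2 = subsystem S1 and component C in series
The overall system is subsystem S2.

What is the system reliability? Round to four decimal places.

0.7928

Parallel (A and B): 1 − (1 − 0.820000)(1 − 0.950000) = 0.991000
Series ([0.991000] and C): 0.991000 × 0.800000 = 0.7928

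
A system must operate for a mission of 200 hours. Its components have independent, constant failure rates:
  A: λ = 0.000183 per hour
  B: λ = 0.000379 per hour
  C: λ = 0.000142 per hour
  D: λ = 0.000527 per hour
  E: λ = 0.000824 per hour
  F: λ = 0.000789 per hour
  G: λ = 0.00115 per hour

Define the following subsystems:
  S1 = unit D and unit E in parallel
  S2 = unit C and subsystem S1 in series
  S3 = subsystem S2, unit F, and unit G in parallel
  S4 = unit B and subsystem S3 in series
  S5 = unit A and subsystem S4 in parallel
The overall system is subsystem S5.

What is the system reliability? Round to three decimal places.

R(A) = exp(−0.000183 × 200) = 0.96406
R(B) = exp(−0.000379 × 200) = 0.92700
R(C) = exp(−0.000142 × 200) = 0.97200
R(D) = exp(−0.000527 × 200) = 0.89996
R(E) = exp(−0.000824 × 200) = 0.84806
R(F) = exp(−0.000789 × 200) = 0.85402
R(G) = exp(−0.00115 × 200) = 0.79453
Parallel (D and E): 1 − (1 − 0.89996)(1 − 0.84806) = 0.98480
Series (C and [0.98480]): 0.97200 × 0.98480 = 0.95723
Parallel ([0.95723], F, and G): 1 − (1 − 0.95723)(1 − 0.85402)(1 − 0.79453) = 0.99872
Series (B and [0.99872]): 0.92700 × 0.99872 = 0.92581
Parallel (A and [0.92581]): 1 − (1 − 0.96406)(1 − 0.92581) = 0.997

0.997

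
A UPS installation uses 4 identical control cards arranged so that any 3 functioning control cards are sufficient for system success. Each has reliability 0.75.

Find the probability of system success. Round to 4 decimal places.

R = Σ_{i=3}^{4} C(4,i) p^i (1−p)^{4−i} with p = 0.75
C(4,3)·0.75^3·0.25^1 = 0.421875
C(4,4)·0.75^4·0.25^0 = 0.316406
Sum = 0.7383

0.7383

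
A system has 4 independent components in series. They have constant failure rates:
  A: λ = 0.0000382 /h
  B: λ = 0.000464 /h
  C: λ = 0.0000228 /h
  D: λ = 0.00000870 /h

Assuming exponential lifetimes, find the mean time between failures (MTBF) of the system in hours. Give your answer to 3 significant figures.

1870

Series of exponential components: λ_sys = Σ λ_i
λ_sys = 0.0000382 + 0.000464 + 0.0000228 + 0.00000870 = 5.3370e-04 /h
MTBF = 1 / λ_sys = 1870 h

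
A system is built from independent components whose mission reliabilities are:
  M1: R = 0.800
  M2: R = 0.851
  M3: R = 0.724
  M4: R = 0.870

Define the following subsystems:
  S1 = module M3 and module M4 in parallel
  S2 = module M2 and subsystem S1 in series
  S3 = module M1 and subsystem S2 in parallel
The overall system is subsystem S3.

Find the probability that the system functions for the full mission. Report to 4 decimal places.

Parallel (M3 and M4): 1 − (1 − 0.724000)(1 − 0.870000) = 0.964120
Series (M2 and [0.964120]): 0.851000 × 0.964120 = 0.820466
Parallel (M1 and [0.820466]): 1 − (1 − 0.800000)(1 − 0.820466) = 0.9641

0.9641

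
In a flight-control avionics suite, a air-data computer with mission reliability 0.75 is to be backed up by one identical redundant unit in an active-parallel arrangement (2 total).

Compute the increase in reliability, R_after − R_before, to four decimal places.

0.1875

R_before = 0.75
R_after = 1 − (1 − 0.75)^2 = 0.9375
ΔR = 0.9375 − 0.75 = 0.1875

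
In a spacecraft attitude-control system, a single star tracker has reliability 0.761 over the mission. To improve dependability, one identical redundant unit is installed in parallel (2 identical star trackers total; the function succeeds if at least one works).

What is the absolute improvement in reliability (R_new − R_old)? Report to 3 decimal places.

0.182

R_before = 0.761
R_after = 1 − (1 − 0.761)^2 = 0.943
ΔR = 0.943 − 0.761 = 0.182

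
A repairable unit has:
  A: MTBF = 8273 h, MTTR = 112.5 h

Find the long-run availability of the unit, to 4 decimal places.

A(A) = MTBF/(MTBF+MTTR) = 8273/(8273+112.5) = 0.9866

0.9866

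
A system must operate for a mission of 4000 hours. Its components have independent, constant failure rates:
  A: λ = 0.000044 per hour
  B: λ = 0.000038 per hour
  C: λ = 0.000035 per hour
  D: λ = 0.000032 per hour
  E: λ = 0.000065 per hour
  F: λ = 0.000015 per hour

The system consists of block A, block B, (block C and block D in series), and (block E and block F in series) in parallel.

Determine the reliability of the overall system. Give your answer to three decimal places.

R(A) = exp(−0.000044 × 4000) = 0.83862
R(B) = exp(−0.000038 × 4000) = 0.85899
R(C) = exp(−0.000035 × 4000) = 0.86936
R(D) = exp(−0.000032 × 4000) = 0.87985
R(E) = exp(−0.000065 × 4000) = 0.77105
R(F) = exp(−0.000015 × 4000) = 0.94176
Series (C and D): 0.86936 × 0.87985 = 0.76491
Series (E and F): 0.77105 × 0.94176 = 0.72614
Parallel (A, B, [0.76491], and [0.72614]): 1 − (1 − 0.83862)(1 − 0.85899)(1 − 0.76491)(1 − 0.72614) = 0.999

0.999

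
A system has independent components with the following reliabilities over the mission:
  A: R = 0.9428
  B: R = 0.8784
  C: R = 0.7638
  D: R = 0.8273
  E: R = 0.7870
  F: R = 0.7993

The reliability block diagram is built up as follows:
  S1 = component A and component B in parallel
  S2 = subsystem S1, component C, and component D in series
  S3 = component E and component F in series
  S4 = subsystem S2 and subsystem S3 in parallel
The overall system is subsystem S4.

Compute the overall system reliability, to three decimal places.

Parallel (A and B): 1 − (1 − 0.94280)(1 − 0.87840) = 0.99304
Series ([0.99304], C, and D): 0.99304 × 0.76380 × 0.82730 = 0.62749
Series (E and F): 0.78700 × 0.79930 = 0.62905
Parallel ([0.62749] and [0.62905]): 1 − (1 − 0.62749)(1 − 0.62905) = 0.862

0.862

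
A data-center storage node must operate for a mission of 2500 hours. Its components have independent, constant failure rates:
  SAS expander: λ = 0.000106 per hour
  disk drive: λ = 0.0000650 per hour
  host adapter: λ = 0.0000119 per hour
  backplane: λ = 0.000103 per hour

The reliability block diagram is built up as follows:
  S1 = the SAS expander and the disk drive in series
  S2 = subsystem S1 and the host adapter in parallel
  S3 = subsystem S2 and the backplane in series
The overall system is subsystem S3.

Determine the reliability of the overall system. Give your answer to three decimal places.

0.765

R(SAS expander) = exp(−0.000106 × 2500) = 0.76721
R(disk drive) = exp(−0.0000650 × 2500) = 0.85002
R(host adapter) = exp(−0.0000119 × 2500) = 0.97069
R(backplane) = exp(−0.000103 × 2500) = 0.77298
Series (SAS expander and disk drive): 0.76721 × 0.85002 = 0.65214
Parallel ([0.65214] and host adapter): 1 − (1 − 0.65214)(1 − 0.97069) = 0.98980
Series ([0.98980] and backplane): 0.98980 × 0.77298 = 0.765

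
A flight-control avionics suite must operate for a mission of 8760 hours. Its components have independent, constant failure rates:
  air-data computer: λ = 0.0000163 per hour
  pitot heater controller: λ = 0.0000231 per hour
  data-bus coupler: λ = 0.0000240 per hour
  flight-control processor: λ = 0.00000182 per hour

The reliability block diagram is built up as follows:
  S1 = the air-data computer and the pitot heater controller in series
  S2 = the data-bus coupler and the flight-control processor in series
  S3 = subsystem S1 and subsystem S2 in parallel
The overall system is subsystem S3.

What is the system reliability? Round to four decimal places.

0.9409

R(air-data computer) = exp(−0.0000163 × 8760) = 0.866938
R(pitot heater controller) = exp(−0.0000231 × 8760) = 0.816804
R(data-bus coupler) = exp(−0.0000240 × 8760) = 0.810390
R(flight-control processor) = exp(−0.00000182 × 8760) = 0.984183
Series (air-data computer and pitot heater controller): 0.866938 × 0.816804 = 0.708118
Series (data-bus coupler and flight-control processor): 0.810390 × 0.984183 = 0.797572
Parallel ([0.708118] and [0.797572]): 1 − (1 − 0.708118)(1 − 0.797572) = 0.9409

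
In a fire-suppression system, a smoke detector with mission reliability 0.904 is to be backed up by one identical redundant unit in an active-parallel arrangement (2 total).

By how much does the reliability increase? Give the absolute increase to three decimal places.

0.087

R_before = 0.904
R_after = 1 − (1 − 0.904)^2 = 0.991
ΔR = 0.991 − 0.904 = 0.087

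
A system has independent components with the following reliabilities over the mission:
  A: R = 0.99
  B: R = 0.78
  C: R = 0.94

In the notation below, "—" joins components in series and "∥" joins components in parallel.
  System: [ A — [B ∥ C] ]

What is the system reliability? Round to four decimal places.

0.9769

Parallel (B and C): 1 − (1 − 0.780000)(1 − 0.940000) = 0.986800
Series (A and [0.986800]): 0.990000 × 0.986800 = 0.9769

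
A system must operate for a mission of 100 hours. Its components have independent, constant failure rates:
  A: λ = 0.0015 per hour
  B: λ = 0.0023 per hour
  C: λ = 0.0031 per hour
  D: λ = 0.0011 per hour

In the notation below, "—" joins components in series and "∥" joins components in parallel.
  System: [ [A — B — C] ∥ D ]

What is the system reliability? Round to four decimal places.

R(A) = exp(−0.0015 × 100) = 0.860708
R(B) = exp(−0.0023 × 100) = 0.794534
R(C) = exp(−0.0031 × 100) = 0.733447
R(D) = exp(−0.0011 × 100) = 0.895834
Series (A, B, and C): 0.860708 × 0.794534 × 0.733447 = 0.501576
Parallel ([0.501576] and D): 1 − (1 − 0.501576)(1 − 0.895834) = 0.9481

0.9481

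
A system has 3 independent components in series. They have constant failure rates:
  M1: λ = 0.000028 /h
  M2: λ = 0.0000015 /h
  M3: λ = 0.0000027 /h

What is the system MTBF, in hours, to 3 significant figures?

Series of exponential components: λ_sys = Σ λ_i
λ_sys = 0.000028 + 0.0000015 + 0.0000027 = 3.2200e-05 /h
MTBF = 1 / λ_sys = 31100 h

31100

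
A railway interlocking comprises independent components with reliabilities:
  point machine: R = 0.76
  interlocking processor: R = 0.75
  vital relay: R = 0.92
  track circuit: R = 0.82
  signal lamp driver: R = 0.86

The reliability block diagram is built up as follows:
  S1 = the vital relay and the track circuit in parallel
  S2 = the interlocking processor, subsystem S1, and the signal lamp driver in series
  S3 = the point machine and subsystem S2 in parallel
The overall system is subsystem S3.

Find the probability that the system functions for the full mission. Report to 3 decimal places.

Parallel (vital relay and track circuit): 1 − (1 − 0.92000)(1 − 0.82000) = 0.98560
Series (interlocking processor, [0.98560], and signal lamp driver): 0.75000 × 0.98560 × 0.86000 = 0.63571
Parallel (point machine and [0.63571]): 1 − (1 − 0.76000)(1 − 0.63571) = 0.913

0.913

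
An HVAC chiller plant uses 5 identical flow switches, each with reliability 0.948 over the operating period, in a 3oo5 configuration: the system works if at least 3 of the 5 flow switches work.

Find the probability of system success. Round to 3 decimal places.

R = Σ_{i=3}^{5} C(5,i) p^i (1−p)^{5−i} with p = 0.948
C(5,3)·0.948^3·0.052^2 = 0.02304
C(5,4)·0.948^4·0.052^1 = 0.20999
C(5,5)·0.948^5·0.052^0 = 0.76567
Sum = 0.999

0.999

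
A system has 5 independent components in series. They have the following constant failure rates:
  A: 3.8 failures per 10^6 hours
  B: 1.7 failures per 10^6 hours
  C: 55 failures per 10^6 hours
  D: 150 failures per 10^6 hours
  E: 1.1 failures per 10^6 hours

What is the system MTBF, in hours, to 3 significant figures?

Series of exponential components: λ_sys = Σ λ_i
λ_sys = 0.0000038 + 0.0000017 + 0.000055 + 0.00015 + 0.0000011 = 2.1160e-04 /h
MTBF = 1 / λ_sys = 4730 h

4730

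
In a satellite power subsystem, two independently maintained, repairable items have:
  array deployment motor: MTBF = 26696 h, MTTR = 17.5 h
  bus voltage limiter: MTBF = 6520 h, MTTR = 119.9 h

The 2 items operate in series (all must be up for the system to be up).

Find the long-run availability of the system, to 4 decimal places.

0.9813

A(array deployment motor) = MTBF/(MTBF+MTTR) = 26696/(26696+17.5) = 0.999345
A(bus voltage limiter) = MTBF/(MTBF+MTTR) = 6520/(6520+119.9) = 0.981942
Series availability: 0.999345 × 0.981942 = 0.9813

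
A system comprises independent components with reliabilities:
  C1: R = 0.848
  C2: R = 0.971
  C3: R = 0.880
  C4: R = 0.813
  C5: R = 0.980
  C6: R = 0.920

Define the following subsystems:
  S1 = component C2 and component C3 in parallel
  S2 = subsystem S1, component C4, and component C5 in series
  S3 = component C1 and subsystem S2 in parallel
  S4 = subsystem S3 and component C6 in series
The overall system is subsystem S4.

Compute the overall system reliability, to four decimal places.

0.8912

Parallel (C2 and C3): 1 − (1 − 0.971000)(1 − 0.880000) = 0.996520
Series ([0.996520], C4, and C5): 0.996520 × 0.813000 × 0.980000 = 0.793967
Parallel (C1 and [0.793967]): 1 − (1 − 0.848000)(1 − 0.793967) = 0.968683
Series ([0.968683] and C6): 0.968683 × 0.920000 = 0.8912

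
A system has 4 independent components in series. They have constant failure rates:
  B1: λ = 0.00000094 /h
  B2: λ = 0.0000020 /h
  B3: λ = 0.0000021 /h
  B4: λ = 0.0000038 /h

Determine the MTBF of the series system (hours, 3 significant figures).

Series of exponential components: λ_sys = Σ λ_i
λ_sys = 0.00000094 + 0.0000020 + 0.0000021 + 0.0000038 = 8.8400e-06 /h
MTBF = 1 / λ_sys = 113000 h

113000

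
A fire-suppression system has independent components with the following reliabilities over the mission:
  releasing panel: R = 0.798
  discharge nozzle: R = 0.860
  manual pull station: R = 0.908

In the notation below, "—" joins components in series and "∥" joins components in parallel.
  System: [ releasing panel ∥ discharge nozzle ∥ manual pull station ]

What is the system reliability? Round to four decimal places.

0.9974

Parallel (releasing panel, discharge nozzle, and manual pull station): 1 − (1 − 0.798000)(1 − 0.860000)(1 − 0.908000) = 0.9974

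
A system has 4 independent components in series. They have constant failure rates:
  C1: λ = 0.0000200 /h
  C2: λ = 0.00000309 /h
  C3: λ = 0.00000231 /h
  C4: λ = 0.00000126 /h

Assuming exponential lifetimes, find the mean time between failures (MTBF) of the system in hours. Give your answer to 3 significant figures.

37500

Series of exponential components: λ_sys = Σ λ_i
λ_sys = 0.0000200 + 0.00000309 + 0.00000231 + 0.00000126 = 2.6660e-05 /h
MTBF = 1 / λ_sys = 37500 h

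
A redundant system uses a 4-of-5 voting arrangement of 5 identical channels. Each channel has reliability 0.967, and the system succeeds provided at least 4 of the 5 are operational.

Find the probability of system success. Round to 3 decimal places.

R = Σ_{i=4}^{5} C(5,i) p^i (1−p)^{5−i} with p = 0.967
C(5,4)·0.967^4·0.033^1 = 0.14427
C(5,5)·0.967^5·0.033^0 = 0.84554
Sum = 0.990

0.990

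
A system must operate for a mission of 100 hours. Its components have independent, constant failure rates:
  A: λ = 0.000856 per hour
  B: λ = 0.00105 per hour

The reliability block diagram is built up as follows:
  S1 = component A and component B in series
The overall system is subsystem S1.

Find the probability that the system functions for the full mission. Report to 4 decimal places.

0.8265

R(A) = exp(−0.000856 × 100) = 0.917961
R(B) = exp(−0.00105 × 100) = 0.900325
Series (A and B): 0.917961 × 0.900325 = 0.8265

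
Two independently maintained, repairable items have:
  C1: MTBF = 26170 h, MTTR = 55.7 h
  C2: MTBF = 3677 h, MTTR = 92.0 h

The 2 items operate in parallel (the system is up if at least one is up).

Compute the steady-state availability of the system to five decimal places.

0.99995

A(C1) = MTBF/(MTBF+MTTR) = 26170/(26170+55.7) = 0.997876
A(C2) = MTBF/(MTBF+MTTR) = 3677/(3677+92.0) = 0.975590
Parallel availability: 1 − (1 − 0.997876)(1 − 0.975590) = 0.99995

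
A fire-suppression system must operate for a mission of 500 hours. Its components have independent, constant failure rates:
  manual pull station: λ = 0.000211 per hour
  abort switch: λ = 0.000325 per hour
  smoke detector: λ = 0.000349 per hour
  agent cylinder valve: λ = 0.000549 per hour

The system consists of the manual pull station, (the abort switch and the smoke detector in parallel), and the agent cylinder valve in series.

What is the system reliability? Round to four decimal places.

0.6674

R(manual pull station) = exp(−0.000211 × 500) = 0.899874
R(abort switch) = exp(−0.000325 × 500) = 0.850016
R(smoke detector) = exp(−0.000349 × 500) = 0.839877
R(agent cylinder valve) = exp(−0.000549 × 500) = 0.759952
Parallel (abort switch and smoke detector): 1 − (1 − 0.850016)(1 − 0.839877) = 0.975984
Series (manual pull station, [0.975984], and agent cylinder valve): 0.899874 × 0.975984 × 0.759952 = 0.6674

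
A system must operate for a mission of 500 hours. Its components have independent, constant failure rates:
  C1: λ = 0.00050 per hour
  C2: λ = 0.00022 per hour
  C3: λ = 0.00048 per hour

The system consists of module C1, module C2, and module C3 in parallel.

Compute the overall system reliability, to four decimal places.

R(C1) = exp(−0.00050 × 500) = 0.778801
R(C2) = exp(−0.00022 × 500) = 0.895834
R(C3) = exp(−0.00048 × 500) = 0.786628
Parallel (C1, C2, and C3): 1 − (1 − 0.778801)(1 − 0.895834)(1 − 0.786628) = 0.9951

0.9951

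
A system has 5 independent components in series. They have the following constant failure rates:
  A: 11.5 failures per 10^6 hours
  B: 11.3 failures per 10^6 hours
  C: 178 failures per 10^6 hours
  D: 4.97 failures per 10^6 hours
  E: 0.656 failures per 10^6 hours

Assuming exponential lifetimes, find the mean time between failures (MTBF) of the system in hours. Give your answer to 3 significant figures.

Series of exponential components: λ_sys = Σ λ_i
λ_sys = 0.0000115 + 0.0000113 + 0.000178 + 0.00000497 + 0.000000656 = 2.0643e-04 /h
MTBF = 1 / λ_sys = 4840 h

4840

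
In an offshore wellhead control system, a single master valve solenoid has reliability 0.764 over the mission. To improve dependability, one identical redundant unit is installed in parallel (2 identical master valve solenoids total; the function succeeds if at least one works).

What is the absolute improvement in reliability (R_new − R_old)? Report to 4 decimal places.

0.1803

R_before = 0.764
R_after = 1 − (1 − 0.764)^2 = 0.9443
ΔR = 0.9443 − 0.764 = 0.1803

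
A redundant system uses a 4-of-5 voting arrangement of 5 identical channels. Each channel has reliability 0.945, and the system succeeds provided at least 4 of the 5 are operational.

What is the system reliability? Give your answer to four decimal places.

0.9729

R = Σ_{i=4}^{5} C(5,i) p^i (1−p)^{5−i} with p = 0.945
C(5,4)·0.945^4·0.055^1 = 0.219311
C(5,5)·0.945^5·0.055^0 = 0.753631
Sum = 0.9729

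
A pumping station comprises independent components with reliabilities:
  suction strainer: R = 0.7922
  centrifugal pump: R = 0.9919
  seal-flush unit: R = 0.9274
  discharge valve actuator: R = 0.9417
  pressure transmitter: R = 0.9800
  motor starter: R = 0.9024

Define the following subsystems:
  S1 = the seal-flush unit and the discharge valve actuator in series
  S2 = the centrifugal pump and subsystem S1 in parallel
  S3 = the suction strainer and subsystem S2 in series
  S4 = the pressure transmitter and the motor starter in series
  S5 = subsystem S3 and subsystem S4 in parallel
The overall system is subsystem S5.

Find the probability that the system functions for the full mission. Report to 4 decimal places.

Series (seal-flush unit and discharge valve actuator): 0.927400 × 0.941700 = 0.873333
Parallel (centrifugal pump and [0.873333]): 1 − (1 − 0.991900)(1 − 0.873333) = 0.998974
Series (suction strainer and [0.998974]): 0.792200 × 0.998974 = 0.791387
Series (pressure transmitter and motor starter): 0.980000 × 0.902400 = 0.884352
Parallel ([0.791387] and [0.884352]): 1 − (1 − 0.791387)(1 − 0.884352) = 0.9759

0.9759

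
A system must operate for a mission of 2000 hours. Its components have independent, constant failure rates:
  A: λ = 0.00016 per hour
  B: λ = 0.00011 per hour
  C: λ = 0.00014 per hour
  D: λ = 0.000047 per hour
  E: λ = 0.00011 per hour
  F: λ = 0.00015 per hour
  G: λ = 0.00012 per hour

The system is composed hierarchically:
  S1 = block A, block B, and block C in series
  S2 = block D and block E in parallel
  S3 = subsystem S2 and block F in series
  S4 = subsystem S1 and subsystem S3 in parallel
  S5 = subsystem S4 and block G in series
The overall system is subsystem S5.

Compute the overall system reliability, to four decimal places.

0.6668

R(A) = exp(−0.00016 × 2000) = 0.726149
R(B) = exp(−0.00011 × 2000) = 0.802519
R(C) = exp(−0.00014 × 2000) = 0.755784
R(D) = exp(−0.000047 × 2000) = 0.910283
R(E) = exp(−0.00011 × 2000) = 0.802519
R(F) = exp(−0.00015 × 2000) = 0.740818
R(G) = exp(−0.00012 × 2000) = 0.786628
Series (A, B, and C): 0.726149 × 0.802519 × 0.755784 = 0.440432
Parallel (D and E): 1 − (1 − 0.910283)(1 − 0.802519) = 0.982283
Series ([0.982283] and F): 0.982283 × 0.740818 = 0.727693
Parallel ([0.440432] and [0.727693]): 1 − (1 − 0.440432)(1 − 0.727693) = 0.847626
Series ([0.847626] and G): 0.847626 × 0.786628 = 0.6668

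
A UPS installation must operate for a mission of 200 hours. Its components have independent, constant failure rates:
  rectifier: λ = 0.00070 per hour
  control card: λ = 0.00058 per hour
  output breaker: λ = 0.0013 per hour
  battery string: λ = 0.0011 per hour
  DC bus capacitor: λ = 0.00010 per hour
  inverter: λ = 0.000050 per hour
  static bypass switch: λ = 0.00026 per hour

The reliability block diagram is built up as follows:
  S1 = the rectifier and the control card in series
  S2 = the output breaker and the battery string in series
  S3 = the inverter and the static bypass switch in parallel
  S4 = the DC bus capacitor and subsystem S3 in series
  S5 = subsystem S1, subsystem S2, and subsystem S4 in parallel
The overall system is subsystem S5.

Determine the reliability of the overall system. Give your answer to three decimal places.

R(rectifier) = exp(−0.00070 × 200) = 0.86936
R(control card) = exp(−0.00058 × 200) = 0.89048
R(output breaker) = exp(−0.0013 × 200) = 0.77105
R(battery string) = exp(−0.0011 × 200) = 0.80252
R(DC bus capacitor) = exp(−0.00010 × 200) = 0.98020
R(inverter) = exp(−0.000050 × 200) = 0.99005
R(static bypass switch) = exp(−0.00026 × 200) = 0.94933
Series (rectifier and control card): 0.86936 × 0.89048 = 0.77415
Series (output breaker and battery string): 0.77105 × 0.80252 = 0.61878
Parallel (inverter and static bypass switch): 1 − (1 − 0.99005)(1 − 0.94933) = 0.99950
Series (DC bus capacitor and [0.99950]): 0.98020 × 0.99950 = 0.97971
Parallel ([0.77415], [0.61878], and [0.97971]): 1 − (1 − 0.77415)(1 − 0.61878)(1 − 0.97971) = 0.998

0.998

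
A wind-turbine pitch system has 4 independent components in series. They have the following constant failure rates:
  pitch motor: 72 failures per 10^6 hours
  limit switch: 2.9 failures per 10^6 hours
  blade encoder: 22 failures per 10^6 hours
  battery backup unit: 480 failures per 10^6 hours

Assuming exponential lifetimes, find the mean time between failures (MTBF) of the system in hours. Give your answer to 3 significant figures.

1730

Series of exponential components: λ_sys = Σ λ_i
λ_sys = 0.000072 + 0.0000029 + 0.000022 + 0.00048 = 5.7690e-04 /h
MTBF = 1 / λ_sys = 1730 h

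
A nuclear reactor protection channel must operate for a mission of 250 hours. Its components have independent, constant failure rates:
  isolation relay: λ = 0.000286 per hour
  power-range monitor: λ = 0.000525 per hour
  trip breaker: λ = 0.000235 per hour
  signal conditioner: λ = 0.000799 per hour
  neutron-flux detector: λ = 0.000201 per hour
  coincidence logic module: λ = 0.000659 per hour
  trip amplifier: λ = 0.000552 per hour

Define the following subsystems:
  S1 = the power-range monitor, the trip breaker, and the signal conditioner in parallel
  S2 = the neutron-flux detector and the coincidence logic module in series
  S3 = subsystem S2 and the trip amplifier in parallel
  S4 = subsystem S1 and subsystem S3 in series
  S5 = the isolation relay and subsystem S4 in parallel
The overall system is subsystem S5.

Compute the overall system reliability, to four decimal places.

R(isolation relay) = exp(−0.000286 × 250) = 0.930996
R(power-range monitor) = exp(−0.000525 × 250) = 0.876998
R(trip breaker) = exp(−0.000235 × 250) = 0.942942
R(signal conditioner) = exp(−0.000799 × 250) = 0.818935
R(neutron-flux detector) = exp(−0.000201 × 250) = 0.950992
R(coincidence logic module) = exp(−0.000659 × 250) = 0.848106
R(trip amplifier) = exp(−0.000552 × 250) = 0.871099
Parallel (power-range monitor, trip breaker, and signal conditioner): 1 − (1 − 0.876998)(1 − 0.942942)(1 − 0.818935) = 0.998729
Series (neutron-flux detector and coincidence logic module): 0.950992 × 0.848106 = 0.806542
Parallel ([0.806542] and trip amplifier): 1 − (1 − 0.806542)(1 − 0.871099) = 0.975063
Series ([0.998729] and [0.975063]): 0.998729 × 0.975063 = 0.973824
Parallel (isolation relay and [0.973824]): 1 − (1 − 0.930996)(1 − 0.973824) = 0.9982

0.9982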